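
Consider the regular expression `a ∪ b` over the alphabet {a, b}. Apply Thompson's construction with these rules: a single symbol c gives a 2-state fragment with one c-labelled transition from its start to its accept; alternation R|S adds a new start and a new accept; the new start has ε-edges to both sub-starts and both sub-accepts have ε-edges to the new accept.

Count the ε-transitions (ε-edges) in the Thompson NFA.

4

Bottom-up over the parse tree:
Each of the 2 symbol leaves contributes 0 ε-transitions.
  a ∪ b : 4 ε-transitions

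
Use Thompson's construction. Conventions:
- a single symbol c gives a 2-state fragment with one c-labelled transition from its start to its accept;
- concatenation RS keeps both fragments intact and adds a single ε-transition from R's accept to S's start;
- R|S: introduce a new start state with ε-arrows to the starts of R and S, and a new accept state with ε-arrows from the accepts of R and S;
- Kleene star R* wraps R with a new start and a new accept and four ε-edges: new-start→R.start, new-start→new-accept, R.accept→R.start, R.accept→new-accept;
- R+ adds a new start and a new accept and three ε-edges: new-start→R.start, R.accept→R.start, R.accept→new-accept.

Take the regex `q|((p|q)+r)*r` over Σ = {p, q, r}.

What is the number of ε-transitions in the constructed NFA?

17

By structural recursion:
Each of the 5 symbol leaves contributes 0 ε-transitions.
  p|q = 4 ε-transitions
  (p|q)+ = 7 ε-transitions
  (p|q)+r = 8 ε-transitions
  ((p|q)+r)* = 12 ε-transitions
  ((p|q)+r)*r = 13 ε-transitions
  q|((p|q)+r)*r = 17 ε-transitions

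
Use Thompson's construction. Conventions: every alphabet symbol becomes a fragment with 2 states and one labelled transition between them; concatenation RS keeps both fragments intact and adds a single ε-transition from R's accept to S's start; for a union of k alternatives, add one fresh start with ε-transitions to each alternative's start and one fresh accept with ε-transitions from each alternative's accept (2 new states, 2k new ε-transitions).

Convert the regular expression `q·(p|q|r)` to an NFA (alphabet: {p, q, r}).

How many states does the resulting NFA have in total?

10

Per subexpression:
Each of the 4 symbol leaves contributes a 2-state fragment.
  p|q|r → 8 states
  q·(p|q|r) → 10 states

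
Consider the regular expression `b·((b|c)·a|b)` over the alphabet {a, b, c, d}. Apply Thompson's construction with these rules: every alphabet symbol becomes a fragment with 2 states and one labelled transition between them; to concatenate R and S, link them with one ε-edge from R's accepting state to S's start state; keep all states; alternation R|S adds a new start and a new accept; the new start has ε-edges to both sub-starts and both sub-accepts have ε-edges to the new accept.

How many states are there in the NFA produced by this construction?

Bottom-up over the parse tree:
Each of the 5 symbol leaves contributes a 2-state fragment.
  b|c : 6 states
  (b|c)·a : 8 states
  (b|c)·a|b : 12 states
  b·((b|c)·a|b) : 14 states

14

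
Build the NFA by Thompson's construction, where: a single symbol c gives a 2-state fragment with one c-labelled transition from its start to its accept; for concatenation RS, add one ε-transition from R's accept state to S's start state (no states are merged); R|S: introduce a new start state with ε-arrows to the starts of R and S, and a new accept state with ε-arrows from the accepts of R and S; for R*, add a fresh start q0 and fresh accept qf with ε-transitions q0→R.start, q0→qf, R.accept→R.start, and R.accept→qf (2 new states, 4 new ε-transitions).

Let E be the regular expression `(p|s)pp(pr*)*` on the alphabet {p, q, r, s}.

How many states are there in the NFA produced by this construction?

18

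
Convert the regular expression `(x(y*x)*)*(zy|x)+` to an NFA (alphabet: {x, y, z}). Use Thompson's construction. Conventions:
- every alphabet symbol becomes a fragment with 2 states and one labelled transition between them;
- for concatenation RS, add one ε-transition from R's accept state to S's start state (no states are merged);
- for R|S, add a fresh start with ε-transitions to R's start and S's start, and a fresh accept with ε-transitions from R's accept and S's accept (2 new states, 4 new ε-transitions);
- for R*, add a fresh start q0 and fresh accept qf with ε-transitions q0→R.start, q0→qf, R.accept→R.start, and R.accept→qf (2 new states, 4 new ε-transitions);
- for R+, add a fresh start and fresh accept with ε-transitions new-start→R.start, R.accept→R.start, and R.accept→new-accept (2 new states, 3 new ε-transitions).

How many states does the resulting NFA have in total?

22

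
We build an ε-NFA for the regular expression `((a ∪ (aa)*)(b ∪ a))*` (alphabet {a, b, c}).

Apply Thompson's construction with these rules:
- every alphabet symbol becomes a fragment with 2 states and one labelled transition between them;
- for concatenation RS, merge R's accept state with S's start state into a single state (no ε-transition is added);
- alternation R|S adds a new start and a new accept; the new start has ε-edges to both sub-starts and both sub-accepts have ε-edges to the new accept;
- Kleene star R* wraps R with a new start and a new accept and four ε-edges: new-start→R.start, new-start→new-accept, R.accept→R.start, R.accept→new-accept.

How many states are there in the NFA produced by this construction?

16

Building bottom-up:
Each of the 5 symbol leaves contributes a 2-state fragment.
  aa : 3 states
  (aa)* : 5 states
  a ∪ (aa)* : 9 states
  b ∪ a : 6 states
  (a ∪ (aa)*)(b ∪ a) : 14 states
  ((a ∪ (aa)*)(b ∪ a))* : 16 states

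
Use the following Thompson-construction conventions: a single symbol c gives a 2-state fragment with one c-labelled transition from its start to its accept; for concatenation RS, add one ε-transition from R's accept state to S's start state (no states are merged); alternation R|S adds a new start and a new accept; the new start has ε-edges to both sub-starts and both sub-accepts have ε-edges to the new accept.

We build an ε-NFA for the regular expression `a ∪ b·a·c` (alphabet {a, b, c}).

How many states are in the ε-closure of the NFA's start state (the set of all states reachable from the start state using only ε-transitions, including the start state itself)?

3

Let C(F) = |ε-closure(F.start)| within fragment F, and note whether F accepts ε. Symbol fragments have C = 1 and do not accept ε. Then:
  b·a·c → same as the first factor's closure: |closure| = 1
  a ∪ b·a·c → new start ε-reaches every alternative's start; none of them accept ε, so the new accept is not reached: |closure| = 1 + 1 + 1 = 3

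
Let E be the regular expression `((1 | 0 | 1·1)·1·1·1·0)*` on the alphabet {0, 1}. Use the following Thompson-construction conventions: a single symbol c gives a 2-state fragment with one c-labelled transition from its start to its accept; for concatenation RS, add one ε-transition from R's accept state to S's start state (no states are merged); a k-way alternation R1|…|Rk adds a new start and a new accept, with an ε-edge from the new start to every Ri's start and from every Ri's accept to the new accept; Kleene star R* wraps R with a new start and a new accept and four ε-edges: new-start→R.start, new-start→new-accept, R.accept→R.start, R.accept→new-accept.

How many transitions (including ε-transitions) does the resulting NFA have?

23

Bottom-up over the parse tree:
Each of the 8 symbol leaves contributes 1 transition (1 symbol, 0 ε).
  1·1 → 3 transitions (2 symbol, 1 ε)
  1 | 0 | 1·1 → 11 transitions (4 symbol, 7 ε)
  (1 | 0 | 1·1)·1·1·1·0 → 19 transitions (8 symbol, 11 ε)
  ((1 | 0 | 1·1)·1·1·1·0)* → 23 transitions (8 symbol, 15 ε)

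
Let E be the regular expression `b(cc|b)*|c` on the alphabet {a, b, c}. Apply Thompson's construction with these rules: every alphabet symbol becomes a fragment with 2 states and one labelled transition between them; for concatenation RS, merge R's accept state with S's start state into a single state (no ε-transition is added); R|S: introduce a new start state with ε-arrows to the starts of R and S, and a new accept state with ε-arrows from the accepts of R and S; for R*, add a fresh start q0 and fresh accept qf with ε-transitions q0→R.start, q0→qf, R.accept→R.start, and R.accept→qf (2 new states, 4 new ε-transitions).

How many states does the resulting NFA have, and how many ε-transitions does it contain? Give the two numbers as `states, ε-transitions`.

Per subexpression:
Each of the 5 symbol leaves contributes 2 states and 0 ε-transitions.
  cc = 3 states, 0 ε-transitions
  cc|b = 7 states, 4 ε-transitions
  (cc|b)* = 9 states, 8 ε-transitions
  b(cc|b)* = 10 states, 8 ε-transitions
  b(cc|b)*|c = 14 states, 12 ε-transitions

14, 12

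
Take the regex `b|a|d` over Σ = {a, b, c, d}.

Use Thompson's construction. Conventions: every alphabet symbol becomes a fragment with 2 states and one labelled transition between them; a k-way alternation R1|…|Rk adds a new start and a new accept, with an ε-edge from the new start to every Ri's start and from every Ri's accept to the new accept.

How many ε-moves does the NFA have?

6

Building bottom-up:
Each of the 3 symbol leaves contributes 0 ε-transitions.
  b|a|d — 6 ε-transitions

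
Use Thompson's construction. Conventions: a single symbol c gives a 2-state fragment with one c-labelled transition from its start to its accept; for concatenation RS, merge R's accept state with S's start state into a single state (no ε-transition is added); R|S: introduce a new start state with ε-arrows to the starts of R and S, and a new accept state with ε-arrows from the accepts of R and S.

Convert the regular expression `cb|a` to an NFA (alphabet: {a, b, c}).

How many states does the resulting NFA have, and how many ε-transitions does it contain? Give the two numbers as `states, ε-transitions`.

7, 4

Bottom-up over the parse tree:
Each of the 3 symbol leaves contributes 2 states and 0 ε-transitions.
  cb : 3 states, 0 ε-transitions
  cb|a : 7 states, 4 ε-transitions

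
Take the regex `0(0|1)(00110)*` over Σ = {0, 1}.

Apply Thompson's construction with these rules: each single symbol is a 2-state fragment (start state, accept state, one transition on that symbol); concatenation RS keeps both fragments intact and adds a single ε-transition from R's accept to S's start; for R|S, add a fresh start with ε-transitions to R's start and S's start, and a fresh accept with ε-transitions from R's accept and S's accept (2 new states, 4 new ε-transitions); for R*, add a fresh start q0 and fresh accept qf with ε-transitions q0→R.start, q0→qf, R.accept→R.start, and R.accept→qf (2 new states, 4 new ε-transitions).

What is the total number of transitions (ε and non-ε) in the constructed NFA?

Bottom-up over the parse tree:
Each of the 8 symbol leaves contributes 1 transition (1 symbol, 0 ε).
  0|1 — 6 transitions (2 symbol, 4 ε)
  00110 — 9 transitions (5 symbol, 4 ε)
  (00110)* — 13 transitions (5 symbol, 8 ε)
  0(0|1)(00110)* — 22 transitions (8 symbol, 14 ε)

22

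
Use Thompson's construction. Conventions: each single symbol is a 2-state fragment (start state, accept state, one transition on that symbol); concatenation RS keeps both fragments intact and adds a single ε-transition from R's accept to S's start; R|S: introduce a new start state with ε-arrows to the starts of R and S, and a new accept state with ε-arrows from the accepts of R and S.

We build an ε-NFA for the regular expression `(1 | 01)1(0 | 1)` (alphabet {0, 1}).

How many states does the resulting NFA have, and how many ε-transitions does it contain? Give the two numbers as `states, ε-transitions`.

Building bottom-up:
Each of the 6 symbol leaves contributes 2 states and 0 ε-transitions.
  01 — 4 states, 1 ε-transition
  1 | 01 — 8 states, 5 ε-transitions
  0 | 1 — 6 states, 4 ε-transitions
  (1 | 01)1(0 | 1) — 16 states, 11 ε-transitions

16, 11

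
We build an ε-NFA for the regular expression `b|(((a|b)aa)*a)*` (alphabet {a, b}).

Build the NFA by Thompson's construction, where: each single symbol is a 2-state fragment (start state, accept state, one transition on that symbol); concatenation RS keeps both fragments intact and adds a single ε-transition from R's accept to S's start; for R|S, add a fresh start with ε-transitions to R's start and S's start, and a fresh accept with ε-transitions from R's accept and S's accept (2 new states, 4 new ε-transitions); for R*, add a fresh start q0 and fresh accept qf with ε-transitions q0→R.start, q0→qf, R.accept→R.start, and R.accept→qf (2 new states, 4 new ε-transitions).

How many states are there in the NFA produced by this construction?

20

Recursing over subexpressions:
Each of the 6 symbol leaves contributes a 2-state fragment.
  a|b : 6 states
  (a|b)aa : 10 states
  ((a|b)aa)* : 12 states
  ((a|b)aa)*a : 14 states
  (((a|b)aa)*a)* : 16 states
  b|(((a|b)aa)*a)* : 20 states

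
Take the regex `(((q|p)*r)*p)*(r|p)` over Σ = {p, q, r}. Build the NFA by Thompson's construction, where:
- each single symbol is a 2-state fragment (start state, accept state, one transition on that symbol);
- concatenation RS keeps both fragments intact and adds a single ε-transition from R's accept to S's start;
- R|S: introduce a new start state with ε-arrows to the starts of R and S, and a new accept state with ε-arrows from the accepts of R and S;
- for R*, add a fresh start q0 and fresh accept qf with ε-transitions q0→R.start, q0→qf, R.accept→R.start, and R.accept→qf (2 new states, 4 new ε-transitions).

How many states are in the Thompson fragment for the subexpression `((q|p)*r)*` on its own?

Fragment for `((q|p)*r)*`:
Each of the 3 symbol leaves contributes a 2-state fragment.
  q|p = 6 states
  (q|p)* = 8 states
  (q|p)*r = 10 states
  ((q|p)*r)* = 12 states

12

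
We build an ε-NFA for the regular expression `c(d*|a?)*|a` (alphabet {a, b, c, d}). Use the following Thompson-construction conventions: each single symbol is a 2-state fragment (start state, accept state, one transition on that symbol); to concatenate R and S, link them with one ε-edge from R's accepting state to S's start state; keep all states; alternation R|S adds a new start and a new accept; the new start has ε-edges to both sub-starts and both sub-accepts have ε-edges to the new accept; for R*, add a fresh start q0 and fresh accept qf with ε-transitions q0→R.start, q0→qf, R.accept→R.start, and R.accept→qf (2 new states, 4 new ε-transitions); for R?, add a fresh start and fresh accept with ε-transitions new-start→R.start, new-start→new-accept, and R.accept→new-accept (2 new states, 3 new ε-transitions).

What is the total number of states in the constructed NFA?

18

Per subexpression:
Each of the 4 symbol leaves contributes a 2-state fragment.
  d* : 4 states
  a? : 4 states
  d*|a? : 10 states
  (d*|a?)* : 12 states
  c(d*|a?)* : 14 states
  c(d*|a?)*|a : 18 states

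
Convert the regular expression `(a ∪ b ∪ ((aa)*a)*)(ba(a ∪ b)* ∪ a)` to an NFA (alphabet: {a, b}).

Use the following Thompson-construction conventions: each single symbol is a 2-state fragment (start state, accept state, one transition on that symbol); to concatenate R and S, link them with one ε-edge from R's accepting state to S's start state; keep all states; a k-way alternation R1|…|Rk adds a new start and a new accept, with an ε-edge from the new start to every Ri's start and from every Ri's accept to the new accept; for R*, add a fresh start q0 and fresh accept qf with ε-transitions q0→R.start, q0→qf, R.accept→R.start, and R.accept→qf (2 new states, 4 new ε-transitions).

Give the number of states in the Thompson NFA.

Bottom-up over the parse tree:
Each of the 10 symbol leaves contributes a 2-state fragment.
  aa — 4 states
  (aa)* — 6 states
  (aa)*a — 8 states
  ((aa)*a)* — 10 states
  a ∪ b ∪ ((aa)*a)* — 16 states
  a ∪ b — 6 states
  (a ∪ b)* — 8 states
  ba(a ∪ b)* — 12 states
  ba(a ∪ b)* ∪ a — 16 states
  (a ∪ b ∪ ((aa)*a)*)(ba(a ∪ b)* ∪ a) — 32 states

32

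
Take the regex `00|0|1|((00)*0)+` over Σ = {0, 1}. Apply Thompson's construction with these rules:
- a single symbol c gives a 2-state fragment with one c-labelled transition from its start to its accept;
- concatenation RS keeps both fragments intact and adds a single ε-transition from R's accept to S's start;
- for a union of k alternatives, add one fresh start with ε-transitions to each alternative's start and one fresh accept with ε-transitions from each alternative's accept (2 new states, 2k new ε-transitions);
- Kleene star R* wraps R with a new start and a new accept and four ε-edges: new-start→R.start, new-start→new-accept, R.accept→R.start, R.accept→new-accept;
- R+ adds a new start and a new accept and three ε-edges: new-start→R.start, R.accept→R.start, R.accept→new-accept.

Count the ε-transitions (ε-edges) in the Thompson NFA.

Bottom-up over the parse tree:
Each of the 7 symbol leaves contributes 0 ε-transitions.
  00 : 1 ε-transition
  00 : 1 ε-transition
  (00)* : 5 ε-transitions
  (00)*0 : 6 ε-transitions
  ((00)*0)+ : 9 ε-transitions
  00|0|1|((00)*0)+ : 18 ε-transitions

18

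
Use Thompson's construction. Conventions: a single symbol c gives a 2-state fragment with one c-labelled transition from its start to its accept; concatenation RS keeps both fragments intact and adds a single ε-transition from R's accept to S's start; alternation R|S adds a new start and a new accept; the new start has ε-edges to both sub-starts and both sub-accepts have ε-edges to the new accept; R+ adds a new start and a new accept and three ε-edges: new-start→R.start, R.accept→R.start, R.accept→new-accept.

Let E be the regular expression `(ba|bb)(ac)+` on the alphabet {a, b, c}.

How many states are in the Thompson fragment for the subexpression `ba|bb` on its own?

10

Fragment for `ba|bb`:
Each of the 4 symbol leaves contributes a 2-state fragment.
  ba = 4 states
  bb = 4 states
  ba|bb = 10 states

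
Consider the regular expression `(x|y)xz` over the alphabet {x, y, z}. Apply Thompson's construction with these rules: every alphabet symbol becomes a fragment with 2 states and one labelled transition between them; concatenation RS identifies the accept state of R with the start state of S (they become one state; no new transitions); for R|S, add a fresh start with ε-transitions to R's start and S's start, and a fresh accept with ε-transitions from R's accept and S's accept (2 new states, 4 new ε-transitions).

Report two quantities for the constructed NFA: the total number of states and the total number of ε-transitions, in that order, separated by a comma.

By structural recursion:
Each of the 4 symbol leaves contributes 2 states and 0 ε-transitions.
  x|y → 6 states, 4 ε-transitions
  (x|y)xz → 8 states, 4 ε-transitions

8, 4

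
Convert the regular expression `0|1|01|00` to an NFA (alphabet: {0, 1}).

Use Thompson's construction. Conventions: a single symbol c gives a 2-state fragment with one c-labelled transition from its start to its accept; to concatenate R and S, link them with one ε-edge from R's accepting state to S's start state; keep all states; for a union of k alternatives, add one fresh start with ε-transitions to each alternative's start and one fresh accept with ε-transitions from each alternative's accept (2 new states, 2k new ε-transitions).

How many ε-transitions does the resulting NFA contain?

Building bottom-up:
Each of the 6 symbol leaves contributes 0 ε-transitions.
  01 — 1 ε-transition
  00 — 1 ε-transition
  0|1|01|00 — 10 ε-transitions

10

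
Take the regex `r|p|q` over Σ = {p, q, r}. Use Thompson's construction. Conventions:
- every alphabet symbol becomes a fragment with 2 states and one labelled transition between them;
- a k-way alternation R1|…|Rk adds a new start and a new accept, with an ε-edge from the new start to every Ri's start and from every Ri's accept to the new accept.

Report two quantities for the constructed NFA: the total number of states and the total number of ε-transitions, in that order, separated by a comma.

By structural recursion:
Each of the 3 symbol leaves contributes 2 states and 0 ε-transitions.
  r|p|q — 8 states, 6 ε-transitions

8, 6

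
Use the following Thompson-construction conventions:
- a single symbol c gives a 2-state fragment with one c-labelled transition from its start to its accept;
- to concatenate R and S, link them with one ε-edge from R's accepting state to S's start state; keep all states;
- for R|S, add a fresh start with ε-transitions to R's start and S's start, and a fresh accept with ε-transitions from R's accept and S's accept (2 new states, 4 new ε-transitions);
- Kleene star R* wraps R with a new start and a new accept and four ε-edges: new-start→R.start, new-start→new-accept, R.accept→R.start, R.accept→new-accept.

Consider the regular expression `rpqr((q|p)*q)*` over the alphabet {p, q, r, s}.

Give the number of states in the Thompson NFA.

20

By structural recursion:
Each of the 7 symbol leaves contributes a 2-state fragment.
  q|p = 6 states
  (q|p)* = 8 states
  (q|p)*q = 10 states
  ((q|p)*q)* = 12 states
  rpqr((q|p)*q)* = 20 states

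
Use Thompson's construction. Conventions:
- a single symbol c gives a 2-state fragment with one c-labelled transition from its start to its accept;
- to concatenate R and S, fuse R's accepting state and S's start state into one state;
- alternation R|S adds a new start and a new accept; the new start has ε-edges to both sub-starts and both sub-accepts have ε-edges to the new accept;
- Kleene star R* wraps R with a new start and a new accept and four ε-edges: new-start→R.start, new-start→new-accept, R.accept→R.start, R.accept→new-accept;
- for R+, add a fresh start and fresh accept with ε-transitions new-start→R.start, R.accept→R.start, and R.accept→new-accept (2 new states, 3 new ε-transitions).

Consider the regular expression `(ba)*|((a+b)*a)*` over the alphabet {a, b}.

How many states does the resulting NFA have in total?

17

Bottom-up over the parse tree:
Each of the 5 symbol leaves contributes a 2-state fragment.
  ba = 3 states
  (ba)* = 5 states
  a+ = 4 states
  a+b = 5 states
  (a+b)* = 7 states
  (a+b)*a = 8 states
  ((a+b)*a)* = 10 states
  (ba)*|((a+b)*a)* = 17 states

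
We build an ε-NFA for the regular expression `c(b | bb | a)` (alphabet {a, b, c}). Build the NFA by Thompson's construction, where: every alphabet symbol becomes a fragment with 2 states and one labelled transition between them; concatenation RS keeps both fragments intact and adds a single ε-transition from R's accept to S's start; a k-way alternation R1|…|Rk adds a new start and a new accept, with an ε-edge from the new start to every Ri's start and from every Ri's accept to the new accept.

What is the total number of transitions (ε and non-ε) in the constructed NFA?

Per subexpression:
Each of the 5 symbol leaves contributes 1 transition (1 symbol, 0 ε).
  bb = 3 transitions (2 symbol, 1 ε)
  b | bb | a = 11 transitions (4 symbol, 7 ε)
  c(b | bb | a) = 13 transitions (5 symbol, 8 ε)

13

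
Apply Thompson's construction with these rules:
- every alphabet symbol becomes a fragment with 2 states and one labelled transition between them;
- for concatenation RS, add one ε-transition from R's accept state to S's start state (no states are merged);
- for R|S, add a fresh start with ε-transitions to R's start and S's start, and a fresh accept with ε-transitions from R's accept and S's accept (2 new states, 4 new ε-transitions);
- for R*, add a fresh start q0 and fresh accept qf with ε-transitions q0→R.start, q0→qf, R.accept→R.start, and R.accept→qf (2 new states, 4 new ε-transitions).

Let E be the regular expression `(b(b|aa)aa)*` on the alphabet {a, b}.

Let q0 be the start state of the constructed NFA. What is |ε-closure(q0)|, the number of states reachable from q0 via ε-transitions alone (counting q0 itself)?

3

Work bottom-up. For each fragment F, track |ε-closure(F.start)| and whether F's accept lies in that closure (i.e. whether F accepts ε). A single-symbol fragment has closure size 1 and does not accept ε.
  aa → C equals the left operand's closure size = 1 (its accept is not ε-reachable, so the closure stops there)
  b|aa → C = 1 + 1 + 1 = 3 (the new accept is not ε-reachable since no branch accepts ε)
  b(b|aa)aa → same as the first factor's closure: C = 1
  (b(b|aa)aa)* → new start has ε-edges to the inner start and to the new accept, so C = 2 + 1 = 3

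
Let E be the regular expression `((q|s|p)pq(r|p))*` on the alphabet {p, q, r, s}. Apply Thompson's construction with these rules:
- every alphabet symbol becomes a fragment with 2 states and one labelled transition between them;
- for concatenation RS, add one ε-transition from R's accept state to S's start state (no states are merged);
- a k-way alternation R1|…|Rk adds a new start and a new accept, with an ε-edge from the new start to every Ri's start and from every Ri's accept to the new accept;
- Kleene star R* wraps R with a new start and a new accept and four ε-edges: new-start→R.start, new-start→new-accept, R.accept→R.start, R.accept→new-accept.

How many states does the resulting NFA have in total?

20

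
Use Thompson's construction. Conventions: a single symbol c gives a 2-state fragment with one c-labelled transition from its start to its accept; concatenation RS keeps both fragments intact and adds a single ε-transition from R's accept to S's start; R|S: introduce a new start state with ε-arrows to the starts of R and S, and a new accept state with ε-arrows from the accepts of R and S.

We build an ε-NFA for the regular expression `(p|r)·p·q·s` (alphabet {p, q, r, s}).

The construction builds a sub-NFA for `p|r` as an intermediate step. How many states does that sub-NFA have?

Fragment for `p|r`:
Each of the 2 symbol leaves contributes a 2-state fragment.
  p|r — 6 states

6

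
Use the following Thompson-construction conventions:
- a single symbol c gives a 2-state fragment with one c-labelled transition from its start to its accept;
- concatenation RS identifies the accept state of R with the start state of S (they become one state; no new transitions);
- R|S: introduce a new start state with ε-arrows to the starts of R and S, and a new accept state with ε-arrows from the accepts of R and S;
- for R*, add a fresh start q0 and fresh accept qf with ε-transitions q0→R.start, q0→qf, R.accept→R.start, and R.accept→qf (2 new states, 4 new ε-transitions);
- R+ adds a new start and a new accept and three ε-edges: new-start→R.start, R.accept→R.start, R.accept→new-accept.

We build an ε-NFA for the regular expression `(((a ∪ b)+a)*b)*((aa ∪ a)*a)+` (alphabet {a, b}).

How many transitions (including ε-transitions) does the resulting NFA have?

34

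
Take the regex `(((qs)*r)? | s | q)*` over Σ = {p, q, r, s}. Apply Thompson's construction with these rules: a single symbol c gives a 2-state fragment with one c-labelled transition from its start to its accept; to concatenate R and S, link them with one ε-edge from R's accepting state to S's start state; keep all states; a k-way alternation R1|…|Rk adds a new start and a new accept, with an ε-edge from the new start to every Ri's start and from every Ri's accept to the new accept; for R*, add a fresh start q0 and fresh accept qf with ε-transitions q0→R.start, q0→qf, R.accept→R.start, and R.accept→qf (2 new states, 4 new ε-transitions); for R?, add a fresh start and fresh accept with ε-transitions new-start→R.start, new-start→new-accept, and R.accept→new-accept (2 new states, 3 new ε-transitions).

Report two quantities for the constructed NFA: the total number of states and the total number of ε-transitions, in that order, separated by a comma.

18, 19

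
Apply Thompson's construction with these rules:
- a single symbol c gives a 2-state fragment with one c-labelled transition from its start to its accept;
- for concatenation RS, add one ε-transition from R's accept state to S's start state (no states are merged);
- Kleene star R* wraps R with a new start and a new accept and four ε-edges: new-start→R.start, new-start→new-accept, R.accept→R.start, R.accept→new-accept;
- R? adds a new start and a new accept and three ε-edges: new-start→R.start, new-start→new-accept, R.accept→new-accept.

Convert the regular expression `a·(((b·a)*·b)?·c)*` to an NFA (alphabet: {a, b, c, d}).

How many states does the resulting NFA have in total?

Per subexpression:
Each of the 5 symbol leaves contributes a 2-state fragment.
  b·a : 4 states
  (b·a)* : 6 states
  (b·a)*·b : 8 states
  ((b·a)*·b)? : 10 states
  ((b·a)*·b)?·c : 12 states
  (((b·a)*·b)?·c)* : 14 states
  a·(((b·a)*·b)?·c)* : 16 states

16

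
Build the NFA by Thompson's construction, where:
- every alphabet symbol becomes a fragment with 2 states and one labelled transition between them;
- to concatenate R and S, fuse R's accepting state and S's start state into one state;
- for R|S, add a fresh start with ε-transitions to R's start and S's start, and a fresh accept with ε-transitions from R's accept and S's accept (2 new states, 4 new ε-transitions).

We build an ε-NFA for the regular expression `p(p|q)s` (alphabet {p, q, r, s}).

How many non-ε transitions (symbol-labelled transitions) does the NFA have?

4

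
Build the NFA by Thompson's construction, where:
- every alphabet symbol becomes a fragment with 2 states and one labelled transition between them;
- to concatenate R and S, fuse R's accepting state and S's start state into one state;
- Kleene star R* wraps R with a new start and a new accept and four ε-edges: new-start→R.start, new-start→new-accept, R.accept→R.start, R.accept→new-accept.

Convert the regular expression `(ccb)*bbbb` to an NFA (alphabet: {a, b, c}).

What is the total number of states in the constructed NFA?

10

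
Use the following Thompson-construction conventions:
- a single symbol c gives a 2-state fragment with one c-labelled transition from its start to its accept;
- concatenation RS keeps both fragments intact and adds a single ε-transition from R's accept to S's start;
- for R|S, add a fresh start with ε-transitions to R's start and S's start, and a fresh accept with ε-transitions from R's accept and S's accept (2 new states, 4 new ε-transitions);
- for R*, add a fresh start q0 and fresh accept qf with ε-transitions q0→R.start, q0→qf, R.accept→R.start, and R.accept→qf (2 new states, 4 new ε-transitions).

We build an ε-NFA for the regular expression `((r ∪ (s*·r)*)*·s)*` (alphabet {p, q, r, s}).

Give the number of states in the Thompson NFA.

18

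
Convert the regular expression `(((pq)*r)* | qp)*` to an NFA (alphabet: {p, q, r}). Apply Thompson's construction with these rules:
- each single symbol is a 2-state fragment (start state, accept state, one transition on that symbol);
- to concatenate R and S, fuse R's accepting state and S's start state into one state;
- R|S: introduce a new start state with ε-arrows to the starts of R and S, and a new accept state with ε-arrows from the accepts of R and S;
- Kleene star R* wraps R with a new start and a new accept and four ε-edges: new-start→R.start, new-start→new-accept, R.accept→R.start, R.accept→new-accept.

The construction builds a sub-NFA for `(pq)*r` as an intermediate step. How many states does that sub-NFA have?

6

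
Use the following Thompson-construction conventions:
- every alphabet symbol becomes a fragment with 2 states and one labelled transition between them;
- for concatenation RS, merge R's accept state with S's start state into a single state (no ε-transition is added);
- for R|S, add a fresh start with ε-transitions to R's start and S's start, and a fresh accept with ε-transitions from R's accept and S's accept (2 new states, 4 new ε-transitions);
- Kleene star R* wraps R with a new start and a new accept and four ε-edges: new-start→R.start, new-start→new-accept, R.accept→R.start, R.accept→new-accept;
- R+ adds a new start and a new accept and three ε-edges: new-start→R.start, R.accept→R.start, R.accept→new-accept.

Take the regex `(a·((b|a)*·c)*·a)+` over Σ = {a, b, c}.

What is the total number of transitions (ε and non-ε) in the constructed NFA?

20

Recursing over subexpressions:
Each of the 5 symbol leaves contributes 1 transition (1 symbol, 0 ε).
  b|a → 6 transitions (2 symbol, 4 ε)
  (b|a)* → 10 transitions (2 symbol, 8 ε)
  (b|a)*·c → 11 transitions (3 symbol, 8 ε)
  ((b|a)*·c)* → 15 transitions (3 symbol, 12 ε)
  a·((b|a)*·c)*·a → 17 transitions (5 symbol, 12 ε)
  (a·((b|a)*·c)*·a)+ → 20 transitions (5 symbol, 15 ε)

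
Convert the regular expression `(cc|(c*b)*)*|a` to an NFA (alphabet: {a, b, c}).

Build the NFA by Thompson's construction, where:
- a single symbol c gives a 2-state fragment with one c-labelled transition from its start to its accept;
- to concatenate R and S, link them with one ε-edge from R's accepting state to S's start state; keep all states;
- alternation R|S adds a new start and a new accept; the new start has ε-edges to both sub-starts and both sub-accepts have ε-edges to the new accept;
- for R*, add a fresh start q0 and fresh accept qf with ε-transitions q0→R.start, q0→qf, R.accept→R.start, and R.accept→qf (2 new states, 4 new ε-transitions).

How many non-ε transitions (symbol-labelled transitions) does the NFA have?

Recursing over subexpressions:
Each of the 5 symbol leaves contributes exactly 1 symbol transition.
  cc — 2 symbol transitions
  c* — 1 symbol transition
  c*b — 2 symbol transitions
  (c*b)* — 2 symbol transitions
  cc|(c*b)* — 4 symbol transitions
  (cc|(c*b)*)* — 4 symbol transitions
  (cc|(c*b)*)*|a — 5 symbol transitions

5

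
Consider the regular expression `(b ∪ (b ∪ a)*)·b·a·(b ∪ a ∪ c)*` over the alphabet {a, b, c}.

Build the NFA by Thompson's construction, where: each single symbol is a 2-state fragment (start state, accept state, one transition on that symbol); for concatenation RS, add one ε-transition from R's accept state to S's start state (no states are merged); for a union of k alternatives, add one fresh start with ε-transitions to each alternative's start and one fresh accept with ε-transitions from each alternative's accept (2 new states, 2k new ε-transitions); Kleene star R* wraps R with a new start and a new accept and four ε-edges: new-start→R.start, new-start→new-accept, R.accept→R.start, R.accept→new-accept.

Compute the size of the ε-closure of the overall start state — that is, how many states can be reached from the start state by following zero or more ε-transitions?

Work bottom-up. For each fragment F, track |ε-closure(F.start)| and whether F's accept lies in that closure (i.e. whether F accepts ε). A single-symbol fragment has closure size 1 and does not accept ε.
  b ∪ a : |closure| = 1 + 1 + 1 = 3 (the new accept is not ε-reachable since no branch accepts ε)
  (b ∪ a)* : new start has ε-edges to the inner start and to the new accept, so |closure| = 2 + 3 = 5
  b ∪ (b ∪ a)* : new start ε-reaches every alternative's start; at least one alternative accepts ε, so the union's new accept is reached too: |closure| = 1 + 1 + 5 + 1 = 8
  b ∪ a ∪ c : |closure| = 1 + 1 + 1 + 1 = 4 (the new accept is not ε-reachable since no branch accepts ε)
  (b ∪ a ∪ c)* : new start has ε-edges to the inner start and to the new accept, so |closure| = 2 + 4 = 6
  (b ∪ (b ∪ a)*)·b·a·(b ∪ a ∪ c)* : |closure| = 8 + 1 = 9 (closure spills across the concat boundary because the left factor accepts ε)

9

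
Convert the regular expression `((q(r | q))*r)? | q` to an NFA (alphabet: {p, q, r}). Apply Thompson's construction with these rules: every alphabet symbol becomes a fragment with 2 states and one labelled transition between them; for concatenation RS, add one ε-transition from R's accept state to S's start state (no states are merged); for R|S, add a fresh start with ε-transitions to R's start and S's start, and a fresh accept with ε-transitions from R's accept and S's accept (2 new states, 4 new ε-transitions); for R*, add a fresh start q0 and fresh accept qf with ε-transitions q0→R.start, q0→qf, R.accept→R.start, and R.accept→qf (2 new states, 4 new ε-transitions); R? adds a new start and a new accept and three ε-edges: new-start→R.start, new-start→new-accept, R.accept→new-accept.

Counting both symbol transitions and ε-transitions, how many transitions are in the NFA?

Bottom-up over the parse tree:
Each of the 5 symbol leaves contributes 1 transition (1 symbol, 0 ε).
  r | q = 6 transitions (2 symbol, 4 ε)
  q(r | q) = 8 transitions (3 symbol, 5 ε)
  (q(r | q))* = 12 transitions (3 symbol, 9 ε)
  (q(r | q))*r = 14 transitions (4 symbol, 10 ε)
  ((q(r | q))*r)? = 17 transitions (4 symbol, 13 ε)
  ((q(r | q))*r)? | q = 22 transitions (5 symbol, 17 ε)

22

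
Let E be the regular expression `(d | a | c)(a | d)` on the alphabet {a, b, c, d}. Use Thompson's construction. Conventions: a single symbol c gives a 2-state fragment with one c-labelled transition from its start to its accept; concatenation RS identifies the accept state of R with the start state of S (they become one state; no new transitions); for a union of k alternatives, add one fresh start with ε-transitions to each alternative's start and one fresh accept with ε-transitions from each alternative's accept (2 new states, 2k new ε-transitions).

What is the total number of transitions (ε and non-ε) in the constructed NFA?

15

Bottom-up over the parse tree:
Each of the 5 symbol leaves contributes 1 transition (1 symbol, 0 ε).
  d | a | c → 9 transitions (3 symbol, 6 ε)
  a | d → 6 transitions (2 symbol, 4 ε)
  (d | a | c)(a | d) → 15 transitions (5 symbol, 10 ε)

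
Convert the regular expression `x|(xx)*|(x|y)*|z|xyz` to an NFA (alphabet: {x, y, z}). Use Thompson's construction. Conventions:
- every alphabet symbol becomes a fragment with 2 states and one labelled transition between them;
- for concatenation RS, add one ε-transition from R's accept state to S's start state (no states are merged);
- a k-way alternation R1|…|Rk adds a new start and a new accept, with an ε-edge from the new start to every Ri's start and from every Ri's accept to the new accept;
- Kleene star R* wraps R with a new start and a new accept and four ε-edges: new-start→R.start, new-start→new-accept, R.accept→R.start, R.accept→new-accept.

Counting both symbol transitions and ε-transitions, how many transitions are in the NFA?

By structural recursion:
Each of the 9 symbol leaves contributes 1 transition (1 symbol, 0 ε).
  xx : 3 transitions (2 symbol, 1 ε)
  (xx)* : 7 transitions (2 symbol, 5 ε)
  x|y : 6 transitions (2 symbol, 4 ε)
  (x|y)* : 10 transitions (2 symbol, 8 ε)
  xyz : 5 transitions (3 symbol, 2 ε)
  x|(xx)*|(x|y)*|z|xyz : 34 transitions (9 symbol, 25 ε)

34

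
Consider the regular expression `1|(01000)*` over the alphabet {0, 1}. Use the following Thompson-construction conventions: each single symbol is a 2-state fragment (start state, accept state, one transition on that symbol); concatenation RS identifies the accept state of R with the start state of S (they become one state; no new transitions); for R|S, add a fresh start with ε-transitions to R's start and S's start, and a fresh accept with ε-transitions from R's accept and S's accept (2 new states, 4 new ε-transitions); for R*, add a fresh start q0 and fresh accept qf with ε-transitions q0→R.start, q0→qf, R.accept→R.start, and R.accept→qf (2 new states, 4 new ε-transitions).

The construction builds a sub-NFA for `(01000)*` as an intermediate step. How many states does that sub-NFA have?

Fragment for `(01000)*`:
Each of the 5 symbol leaves contributes a 2-state fragment.
  01000 — 6 states
  (01000)* — 8 states

8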